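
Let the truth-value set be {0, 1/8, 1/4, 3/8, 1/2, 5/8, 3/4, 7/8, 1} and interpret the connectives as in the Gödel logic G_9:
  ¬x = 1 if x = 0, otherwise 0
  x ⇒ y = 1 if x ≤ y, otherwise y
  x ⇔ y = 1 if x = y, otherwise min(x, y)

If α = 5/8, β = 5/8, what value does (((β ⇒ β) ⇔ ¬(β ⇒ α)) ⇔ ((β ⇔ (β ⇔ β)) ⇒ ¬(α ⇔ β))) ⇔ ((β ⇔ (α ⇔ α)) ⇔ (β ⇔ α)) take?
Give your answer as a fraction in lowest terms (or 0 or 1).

β ⇒ β = 5/8 ⇒ 5/8 = 1
β ⇒ α = 5/8 ⇒ 5/8 = 1
¬(β ⇒ α) = ¬1 = 0
(β ⇒ β) ⇔ ¬(β ⇒ α) = 1 ⇔ 0 = 0
β ⇔ β = 5/8 ⇔ 5/8 = 1
β ⇔ (β ⇔ β) = 5/8 ⇔ 1 = 5/8
α ⇔ β = 5/8 ⇔ 5/8 = 1
¬(α ⇔ β) = ¬1 = 0
(β ⇔ (β ⇔ β)) ⇒ ¬(α ⇔ β) = 5/8 ⇒ 0 = 0
((β ⇒ β) ⇔ ¬(β ⇒ α)) ⇔ ((β ⇔ (β ⇔ β)) ⇒ ¬(α ⇔ β)) = 0 ⇔ 0 = 1
α ⇔ α = 5/8 ⇔ 5/8 = 1
β ⇔ (α ⇔ α) = 5/8 ⇔ 1 = 5/8
β ⇔ α = 5/8 ⇔ 5/8 = 1
(β ⇔ (α ⇔ α)) ⇔ (β ⇔ α) = 5/8 ⇔ 1 = 5/8
(((β ⇒ β) ⇔ ¬(β ⇒ α)) ⇔ ((β ⇔ (β ⇔ β)) ⇒ ¬(α ⇔ β))) ⇔ ((β ⇔ (α ⇔ α)) ⇔ (β ⇔ α)) = 1 ⇔ 5/8 = 5/8

5/8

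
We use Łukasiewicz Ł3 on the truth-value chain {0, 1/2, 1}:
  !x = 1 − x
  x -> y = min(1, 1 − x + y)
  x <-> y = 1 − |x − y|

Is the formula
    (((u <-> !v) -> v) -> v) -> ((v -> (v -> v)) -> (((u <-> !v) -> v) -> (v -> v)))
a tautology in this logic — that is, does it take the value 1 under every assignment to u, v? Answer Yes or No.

u = 0, v = 0 ↦ 1
u = 0, v = 1/2 ↦ 1
u = 0, v = 1 ↦ 1
u = 1/2, v = 0 ↦ 1
u = 1/2, v = 1/2 ↦ 1
u = 1/2, v = 1 ↦ 1
u = 1, v = 0 ↦ 1
u = 1, v = 1/2 ↦ 1
u = 1, v = 1 ↦ 1
Every assignment gives a value ≥ 1.

Yes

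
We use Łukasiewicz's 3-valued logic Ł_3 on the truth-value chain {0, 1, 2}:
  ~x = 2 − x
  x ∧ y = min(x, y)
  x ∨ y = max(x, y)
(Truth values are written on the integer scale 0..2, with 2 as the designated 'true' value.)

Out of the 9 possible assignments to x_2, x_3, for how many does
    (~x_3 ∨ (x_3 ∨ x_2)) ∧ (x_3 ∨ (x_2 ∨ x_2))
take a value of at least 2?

5

x_2 = 0, x_3 = 0 ↦ 0  <
x_2 = 0, x_3 = 1 ↦ 1  <
x_2 = 0, x_3 = 2 ↦ 2  ≥
x_2 = 1, x_3 = 0 ↦ 1  <
x_2 = 1, x_3 = 1 ↦ 1  <
x_2 = 1, x_3 = 2 ↦ 2  ≥
x_2 = 2, x_3 = 0 ↦ 2  ≥
x_2 = 2, x_3 = 1 ↦ 2  ≥
x_2 = 2, x_3 = 2 ↦ 2  ≥
So 5 of the 9 assignments meet the threshold.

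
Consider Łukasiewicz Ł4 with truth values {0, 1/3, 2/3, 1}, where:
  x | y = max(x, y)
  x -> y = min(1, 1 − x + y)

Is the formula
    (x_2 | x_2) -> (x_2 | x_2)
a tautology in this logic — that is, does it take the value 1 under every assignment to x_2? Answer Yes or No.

x_2 = 0 ↦ 1
x_2 = 1/3 ↦ 1
x_2 = 2/3 ↦ 1
x_2 = 1 ↦ 1
Every assignment gives a value ≥ 1.

Yes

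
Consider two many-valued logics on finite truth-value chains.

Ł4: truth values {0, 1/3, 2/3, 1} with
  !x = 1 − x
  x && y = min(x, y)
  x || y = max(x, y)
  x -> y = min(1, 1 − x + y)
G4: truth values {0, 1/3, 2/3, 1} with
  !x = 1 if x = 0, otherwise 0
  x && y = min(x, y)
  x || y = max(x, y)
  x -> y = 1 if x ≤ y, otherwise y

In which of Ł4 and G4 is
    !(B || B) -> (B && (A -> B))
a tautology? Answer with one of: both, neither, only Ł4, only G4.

neither

In Ł4: at A = 0, B = 0 the value is 0 — not a tautology.
In G4: at A = 0, B = 0 the value is 0 — not a tautology.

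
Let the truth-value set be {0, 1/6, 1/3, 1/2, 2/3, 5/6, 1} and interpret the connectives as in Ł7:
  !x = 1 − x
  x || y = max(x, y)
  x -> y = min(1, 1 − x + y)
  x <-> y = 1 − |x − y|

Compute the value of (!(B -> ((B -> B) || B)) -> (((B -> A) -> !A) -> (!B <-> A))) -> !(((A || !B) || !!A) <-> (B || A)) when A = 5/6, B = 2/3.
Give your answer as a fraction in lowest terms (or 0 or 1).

0

B -> B = 2/3 -> 2/3 = 1
(B -> B) || B = 1 || 2/3 = 1
B -> ((B -> B) || B) = 2/3 -> 1 = 1
!(B -> ((B -> B) || B)) = !1 = 0
B -> A = 2/3 -> 5/6 = 1
!A = !5/6 = 1/6
(B -> A) -> !A = 1 -> 1/6 = 1/6
!B = !2/3 = 1/3
!B <-> A = 1/3 <-> 5/6 = 1/2
((B -> A) -> !A) -> (!B <-> A) = 1/6 -> 1/2 = 1
!(B -> ((B -> B) || B)) -> (((B -> A) -> !A) -> (!B <-> A)) = 0 -> 1 = 1
!B = !2/3 = 1/3
A || !B = 5/6 || 1/3 = 5/6
!A = !5/6 = 1/6
!!A = !1/6 = 5/6
(A || !B) || !!A = 5/6 || 5/6 = 5/6
B || A = 2/3 || 5/6 = 5/6
((A || !B) || !!A) <-> (B || A) = 5/6 <-> 5/6 = 1
!(((A || !B) || !!A) <-> (B || A)) = !1 = 0
(!(B -> ((B -> B) || B)) -> (((B -> A) -> !A) -> (!B <-> A))) -> !(((A || !B) || !!A) <-> (B || A)) = 1 -> 0 = 0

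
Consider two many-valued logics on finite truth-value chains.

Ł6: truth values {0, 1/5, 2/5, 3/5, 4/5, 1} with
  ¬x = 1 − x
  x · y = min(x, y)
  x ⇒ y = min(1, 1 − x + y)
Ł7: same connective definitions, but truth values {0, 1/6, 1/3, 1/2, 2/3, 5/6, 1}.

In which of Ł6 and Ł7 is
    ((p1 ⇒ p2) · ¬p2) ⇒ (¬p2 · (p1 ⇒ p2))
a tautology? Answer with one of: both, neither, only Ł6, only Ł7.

In Ł6: every assignment gives 1 — tautology.
In Ł7: every assignment gives 1 — tautology.

both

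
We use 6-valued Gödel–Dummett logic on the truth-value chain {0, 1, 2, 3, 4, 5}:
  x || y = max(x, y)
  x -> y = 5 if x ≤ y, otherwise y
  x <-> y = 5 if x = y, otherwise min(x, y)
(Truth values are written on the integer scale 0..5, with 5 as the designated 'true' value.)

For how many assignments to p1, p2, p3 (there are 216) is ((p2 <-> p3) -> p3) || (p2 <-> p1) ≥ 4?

value 5: 191 assignments (counts)
value 4: 5 assignments (counts)
value 3: 5 assignments
value 2: 5 assignments
value 1: 5 assignments
value 0: 5 assignments
So 196 of the 216 assignments meet the threshold.

196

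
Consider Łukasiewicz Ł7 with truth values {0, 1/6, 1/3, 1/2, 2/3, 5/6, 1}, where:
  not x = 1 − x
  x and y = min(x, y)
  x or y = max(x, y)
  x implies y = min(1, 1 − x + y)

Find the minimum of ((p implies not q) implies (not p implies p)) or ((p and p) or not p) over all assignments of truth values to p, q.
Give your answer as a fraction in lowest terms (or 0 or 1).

Take p = 1/3, q = 0:
not q = not 0 = 1
p implies not q = 1/3 implies 1 = 1
not p = not 1/3 = 2/3
not p implies p = 2/3 implies 1/3 = 2/3
(p implies not q) implies (not p implies p) = 1 implies 2/3 = 2/3
p and p = 1/3 and 1/3 = 1/3
not p = not 1/3 = 2/3
(p and p) or not p = 1/3 or 2/3 = 2/3
((p implies not q) implies (not p implies p)) or ((p and p) or not p) = 2/3 or 2/3 = 2/3
No assignment yields a value below 2/3, so this is the minimum.

2/3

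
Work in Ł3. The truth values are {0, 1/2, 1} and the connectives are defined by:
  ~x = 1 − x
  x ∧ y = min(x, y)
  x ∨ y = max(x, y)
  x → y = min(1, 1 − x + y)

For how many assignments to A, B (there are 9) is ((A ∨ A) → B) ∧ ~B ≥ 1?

A = 0, B = 0 ↦ 1  ≥
A = 0, B = 1/2 ↦ 1/2  <
A = 0, B = 1 ↦ 0  <
A = 1/2, B = 0 ↦ 1/2  <
A = 1/2, B = 1/2 ↦ 1/2  <
A = 1/2, B = 1 ↦ 0  <
A = 1, B = 0 ↦ 0  <
A = 1, B = 1/2 ↦ 1/2  <
A = 1, B = 1 ↦ 0  <
So 1 of the 9 assignments meets the threshold.

1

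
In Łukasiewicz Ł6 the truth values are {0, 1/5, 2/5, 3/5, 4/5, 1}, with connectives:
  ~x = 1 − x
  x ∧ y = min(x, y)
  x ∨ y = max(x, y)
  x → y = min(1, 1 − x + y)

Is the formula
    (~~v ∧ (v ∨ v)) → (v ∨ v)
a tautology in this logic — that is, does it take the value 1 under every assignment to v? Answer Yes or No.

Yes

v = 0 ↦ 1
v = 1/5 ↦ 1
v = 2/5 ↦ 1
v = 3/5 ↦ 1
v = 4/5 ↦ 1
v = 1 ↦ 1
Every assignment gives a value ≥ 1.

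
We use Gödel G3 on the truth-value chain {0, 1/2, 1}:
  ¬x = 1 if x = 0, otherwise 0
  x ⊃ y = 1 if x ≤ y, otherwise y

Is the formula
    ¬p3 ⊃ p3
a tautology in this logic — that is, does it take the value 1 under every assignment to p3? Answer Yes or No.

Counterexample: take p3 = 0.
¬p3 = ¬0 = 1
¬p3 ⊃ p3 = 1 ⊃ 0 = 0
This gives 0 ≠ 1.

No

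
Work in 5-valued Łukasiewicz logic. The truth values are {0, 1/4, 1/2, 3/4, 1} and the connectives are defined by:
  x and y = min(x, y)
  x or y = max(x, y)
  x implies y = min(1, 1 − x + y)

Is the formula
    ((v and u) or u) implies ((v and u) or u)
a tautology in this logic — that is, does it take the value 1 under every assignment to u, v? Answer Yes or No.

Yes

At u = 1/2, v = 3/4, for instance:
v and u = 3/4 and 1/2 = 1/2
(v and u) or u = 1/2 or 1/2 = 1/2
((v and u) or u) implies ((v and u) or u) = 1/2 implies 1/2 = 1
and checking the remaining 24 assignments likewise gives ≥ 1 in every case.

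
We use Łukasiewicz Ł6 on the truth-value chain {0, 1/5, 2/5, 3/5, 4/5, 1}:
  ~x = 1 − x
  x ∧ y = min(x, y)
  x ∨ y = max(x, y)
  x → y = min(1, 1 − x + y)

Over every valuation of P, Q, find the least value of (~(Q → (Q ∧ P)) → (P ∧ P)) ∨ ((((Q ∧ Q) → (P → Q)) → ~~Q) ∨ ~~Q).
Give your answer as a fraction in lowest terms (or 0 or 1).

3/5

Take P = 0, Q = 2/5:
Q ∧ P = 2/5 ∧ 0 = 0
Q → (Q ∧ P) = 2/5 → 0 = 3/5
~(Q → (Q ∧ P)) = ~3/5 = 2/5
P ∧ P = 0 ∧ 0 = 0
~(Q → (Q ∧ P)) → (P ∧ P) = 2/5 → 0 = 3/5
Q ∧ Q = 2/5 ∧ 2/5 = 2/5
P → Q = 0 → 2/5 = 1
(Q ∧ Q) → (P → Q) = 2/5 → 1 = 1
~Q = ~2/5 = 3/5
~~Q = ~3/5 = 2/5
((Q ∧ Q) → (P → Q)) → ~~Q = 1 → 2/5 = 2/5
~Q = ~2/5 = 3/5
~~Q = ~3/5 = 2/5
(((Q ∧ Q) → (P → Q)) → ~~Q) ∨ ~~Q = 2/5 ∨ 2/5 = 2/5
(~(Q → (Q ∧ P)) → (P ∧ P)) ∨ ((((Q ∧ Q) → (P → Q)) → ~~Q) ∨ ~~Q) = 3/5 ∨ 2/5 = 3/5
No assignment yields a value below 3/5, so this is the minimum.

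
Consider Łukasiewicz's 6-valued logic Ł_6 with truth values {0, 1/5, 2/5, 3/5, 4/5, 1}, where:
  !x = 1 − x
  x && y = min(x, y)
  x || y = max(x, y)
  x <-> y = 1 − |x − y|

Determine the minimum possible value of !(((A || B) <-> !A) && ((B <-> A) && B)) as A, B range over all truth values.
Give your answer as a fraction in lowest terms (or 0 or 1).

2/5

Take A = 1/5, B = 3/5:
A || B = 1/5 || 3/5 = 3/5
!A = !1/5 = 4/5
(A || B) <-> !A = 3/5 <-> 4/5 = 4/5
B <-> A = 3/5 <-> 1/5 = 3/5
(B <-> A) && B = 3/5 && 3/5 = 3/5
((A || B) <-> !A) && ((B <-> A) && B) = 4/5 && 3/5 = 3/5
!(((A || B) <-> !A) && ((B <-> A) && B)) = !3/5 = 2/5
No assignment yields a value below 2/5, so this is the minimum.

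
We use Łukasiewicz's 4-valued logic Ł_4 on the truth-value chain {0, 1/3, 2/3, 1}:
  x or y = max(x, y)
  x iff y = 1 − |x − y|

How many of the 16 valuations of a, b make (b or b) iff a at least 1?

4

a = 0, b = 0 ↦ 1  ≥
a = 0, b = 1/3 ↦ 2/3  <
a = 0, b = 2/3 ↦ 1/3  <
a = 0, b = 1 ↦ 0  <
a = 1/3, b = 0 ↦ 2/3  <
a = 1/3, b = 1/3 ↦ 1  ≥
a = 1/3, b = 2/3 ↦ 2/3  <
a = 1/3, b = 1 ↦ 1/3  <
a = 2/3, b = 0 ↦ 1/3  <
a = 2/3, b = 1/3 ↦ 2/3  <
a = 2/3, b = 2/3 ↦ 1  ≥
a = 2/3, b = 1 ↦ 2/3  <
a = 1, b = 0 ↦ 0  <
a = 1, b = 1/3 ↦ 1/3  <
a = 1, b = 2/3 ↦ 2/3  <
a = 1, b = 1 ↦ 1  ≥
So 4 of the 16 assignments meet the threshold.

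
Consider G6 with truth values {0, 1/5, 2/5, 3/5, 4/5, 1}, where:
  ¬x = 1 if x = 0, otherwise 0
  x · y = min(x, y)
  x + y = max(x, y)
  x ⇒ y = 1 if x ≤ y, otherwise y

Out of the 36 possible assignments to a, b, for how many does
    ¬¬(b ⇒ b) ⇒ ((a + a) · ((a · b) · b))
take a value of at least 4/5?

4

value 1: 1 assignment (counts)
value 4/5: 3 assignments (counts)
value 3/5: 5 assignments
value 2/5: 7 assignments
value 1/5: 9 assignments
value 0: 11 assignments
So 4 of the 36 assignments meet the threshold.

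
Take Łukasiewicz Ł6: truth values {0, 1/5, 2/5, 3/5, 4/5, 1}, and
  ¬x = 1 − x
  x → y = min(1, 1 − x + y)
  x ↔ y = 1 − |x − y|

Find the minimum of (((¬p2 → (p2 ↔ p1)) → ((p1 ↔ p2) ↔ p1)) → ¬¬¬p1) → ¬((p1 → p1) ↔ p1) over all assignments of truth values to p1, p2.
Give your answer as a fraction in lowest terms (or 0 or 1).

Take p1 = 2/5, p2 = 1/5:
¬p2 = ¬1/5 = 4/5
p2 ↔ p1 = 1/5 ↔ 2/5 = 4/5
¬p2 → (p2 ↔ p1) = 4/5 → 4/5 = 1
p1 ↔ p2 = 2/5 ↔ 1/5 = 4/5
(p1 ↔ p2) ↔ p1 = 4/5 ↔ 2/5 = 3/5
(¬p2 → (p2 ↔ p1)) → ((p1 ↔ p2) ↔ p1) = 1 → 3/5 = 3/5
¬p1 = ¬2/5 = 3/5
¬¬p1 = ¬3/5 = 2/5
¬¬¬p1 = ¬2/5 = 3/5
((¬p2 → (p2 ↔ p1)) → ((p1 ↔ p2) ↔ p1)) → ¬¬¬p1 = 3/5 → 3/5 = 1
p1 → p1 = 2/5 → 2/5 = 1
(p1 → p1) ↔ p1 = 1 ↔ 2/5 = 2/5
¬((p1 → p1) ↔ p1) = ¬2/5 = 3/5
(((¬p2 → (p2 ↔ p1)) → ((p1 ↔ p2) ↔ p1)) → ¬¬¬p1) → ¬((p1 → p1) ↔ p1) = 1 → 3/5 = 3/5
No assignment yields a value below 3/5, so this is the minimum.

3/5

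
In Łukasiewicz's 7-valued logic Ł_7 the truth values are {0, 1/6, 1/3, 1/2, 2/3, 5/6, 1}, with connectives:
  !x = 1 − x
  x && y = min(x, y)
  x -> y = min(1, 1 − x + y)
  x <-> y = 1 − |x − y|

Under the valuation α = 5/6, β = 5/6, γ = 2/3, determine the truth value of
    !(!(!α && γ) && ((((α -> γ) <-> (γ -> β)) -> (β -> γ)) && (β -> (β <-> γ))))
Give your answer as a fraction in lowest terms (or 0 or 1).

1/6

!α = !5/6 = 1/6
!α && γ = 1/6 && 2/3 = 1/6
!(!α && γ) = !1/6 = 5/6
α -> γ = 5/6 -> 2/3 = 5/6
γ -> β = 2/3 -> 5/6 = 1
(α -> γ) <-> (γ -> β) = 5/6 <-> 1 = 5/6
β -> γ = 5/6 -> 2/3 = 5/6
((α -> γ) <-> (γ -> β)) -> (β -> γ) = 5/6 -> 5/6 = 1
β <-> γ = 5/6 <-> 2/3 = 5/6
β -> (β <-> γ) = 5/6 -> 5/6 = 1
(((α -> γ) <-> (γ -> β)) -> (β -> γ)) && (β -> (β <-> γ)) = 1 && 1 = 1
!(!α && γ) && ((((α -> γ) <-> (γ -> β)) -> (β -> γ)) && (β -> (β <-> γ))) = 5/6 && 1 = 5/6
!(!(!α && γ) && ((((α -> γ) <-> (γ -> β)) -> (β -> γ)) && (β -> (β <-> γ)))) = !5/6 = 1/6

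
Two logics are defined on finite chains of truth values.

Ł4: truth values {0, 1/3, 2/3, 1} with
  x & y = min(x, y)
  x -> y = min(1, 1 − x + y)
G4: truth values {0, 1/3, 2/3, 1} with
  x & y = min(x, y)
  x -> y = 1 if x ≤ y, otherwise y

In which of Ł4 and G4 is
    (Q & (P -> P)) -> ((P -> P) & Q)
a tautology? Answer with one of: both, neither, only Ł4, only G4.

In Ł4: every assignment gives 1 — tautology.
In G4: every assignment gives 1 — tautology.

both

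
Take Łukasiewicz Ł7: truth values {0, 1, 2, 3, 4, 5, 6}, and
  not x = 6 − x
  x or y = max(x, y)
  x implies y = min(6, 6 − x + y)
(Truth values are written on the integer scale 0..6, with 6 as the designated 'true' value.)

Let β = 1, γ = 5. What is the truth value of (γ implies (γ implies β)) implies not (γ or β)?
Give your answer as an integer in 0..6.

4

γ implies β = 5 implies 1 = 2
γ implies (γ implies β) = 5 implies 2 = 3
γ or β = 5 or 1 = 5
not (γ or β) = not 5 = 1
(γ implies (γ implies β)) implies not (γ or β) = 3 implies 1 = 4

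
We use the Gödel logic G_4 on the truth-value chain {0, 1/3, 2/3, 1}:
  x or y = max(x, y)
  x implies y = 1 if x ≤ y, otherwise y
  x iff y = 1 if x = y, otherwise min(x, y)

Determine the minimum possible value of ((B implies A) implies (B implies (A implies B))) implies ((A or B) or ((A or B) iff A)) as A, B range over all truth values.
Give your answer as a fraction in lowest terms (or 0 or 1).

1/3

Take A = 0, B = 1/3:
B implies A = 1/3 implies 0 = 0
A implies B = 0 implies 1/3 = 1
B implies (A implies B) = 1/3 implies 1 = 1
(B implies A) implies (B implies (A implies B)) = 0 implies 1 = 1
A or B = 0 or 1/3 = 1/3
A or B = 0 or 1/3 = 1/3
(A or B) iff A = 1/3 iff 0 = 0
(A or B) or ((A or B) iff A) = 1/3 or 0 = 1/3
((B implies A) implies (B implies (A implies B))) implies ((A or B) or ((A or B) iff A)) = 1 implies 1/3 = 1/3
No assignment yields a value below 1/3, so this is the minimum.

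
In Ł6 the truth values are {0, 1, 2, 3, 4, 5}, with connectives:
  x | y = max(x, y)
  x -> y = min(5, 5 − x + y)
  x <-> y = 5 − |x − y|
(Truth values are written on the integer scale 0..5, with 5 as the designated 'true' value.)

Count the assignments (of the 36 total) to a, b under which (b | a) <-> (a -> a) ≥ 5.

11

value 5: 11 assignments (counts)
value 4: 9 assignments
value 3: 7 assignments
value 2: 5 assignments
value 1: 3 assignments
value 0: 1 assignment
So 11 of the 36 assignments meet the threshold.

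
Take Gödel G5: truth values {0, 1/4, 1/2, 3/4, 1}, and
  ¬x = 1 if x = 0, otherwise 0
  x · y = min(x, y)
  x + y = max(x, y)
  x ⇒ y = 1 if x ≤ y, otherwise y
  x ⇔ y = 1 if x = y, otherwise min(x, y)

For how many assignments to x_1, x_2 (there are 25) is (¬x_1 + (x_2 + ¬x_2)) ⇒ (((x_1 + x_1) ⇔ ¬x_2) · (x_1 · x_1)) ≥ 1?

value 1: 1 assignment (counts)
value 3/4: 1 assignment
value 1/2: 1 assignment
value 1/4: 1 assignment
value 0: 21 assignments
So 1 of the 25 assignments meets the threshold.

1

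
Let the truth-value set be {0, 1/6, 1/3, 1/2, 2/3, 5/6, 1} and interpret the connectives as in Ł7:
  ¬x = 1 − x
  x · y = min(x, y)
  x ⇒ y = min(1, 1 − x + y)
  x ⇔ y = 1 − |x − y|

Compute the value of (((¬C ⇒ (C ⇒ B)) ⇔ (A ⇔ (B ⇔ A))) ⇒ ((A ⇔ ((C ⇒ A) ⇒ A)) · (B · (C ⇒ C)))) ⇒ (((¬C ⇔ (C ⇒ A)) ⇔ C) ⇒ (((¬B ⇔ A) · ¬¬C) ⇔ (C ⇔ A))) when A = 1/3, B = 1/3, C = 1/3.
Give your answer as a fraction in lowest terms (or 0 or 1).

2/3

¬C = ¬1/3 = 2/3
C ⇒ B = 1/3 ⇒ 1/3 = 1
¬C ⇒ (C ⇒ B) = 2/3 ⇒ 1 = 1
B ⇔ A = 1/3 ⇔ 1/3 = 1
A ⇔ (B ⇔ A) = 1/3 ⇔ 1 = 1/3
(¬C ⇒ (C ⇒ B)) ⇔ (A ⇔ (B ⇔ A)) = 1 ⇔ 1/3 = 1/3
C ⇒ A = 1/3 ⇒ 1/3 = 1
(C ⇒ A) ⇒ A = 1 ⇒ 1/3 = 1/3
A ⇔ ((C ⇒ A) ⇒ A) = 1/3 ⇔ 1/3 = 1
C ⇒ C = 1/3 ⇒ 1/3 = 1
B · (C ⇒ C) = 1/3 · 1 = 1/3
(A ⇔ ((C ⇒ A) ⇒ A)) · (B · (C ⇒ C)) = 1 · 1/3 = 1/3
((¬C ⇒ (C ⇒ B)) ⇔ (A ⇔ (B ⇔ A))) ⇒ ((A ⇔ ((C ⇒ A) ⇒ A)) · (B · (C ⇒ C))) = 1/3 ⇒ 1/3 = 1
¬C = ¬1/3 = 2/3
C ⇒ A = 1/3 ⇒ 1/3 = 1
¬C ⇔ (C ⇒ A) = 2/3 ⇔ 1 = 2/3
(¬C ⇔ (C ⇒ A)) ⇔ C = 2/3 ⇔ 1/3 = 2/3
¬B = ¬1/3 = 2/3
¬B ⇔ A = 2/3 ⇔ 1/3 = 2/3
¬C = ¬1/3 = 2/3
¬¬C = ¬2/3 = 1/3
(¬B ⇔ A) · ¬¬C = 2/3 · 1/3 = 1/3
C ⇔ A = 1/3 ⇔ 1/3 = 1
((¬B ⇔ A) · ¬¬C) ⇔ (C ⇔ A) = 1/3 ⇔ 1 = 1/3
((¬C ⇔ (C ⇒ A)) ⇔ C) ⇒ (((¬B ⇔ A) · ¬¬C) ⇔ (C ⇔ A)) = 2/3 ⇒ 1/3 = 2/3
(((¬C ⇒ (C ⇒ B)) ⇔ (A ⇔ (B ⇔ A))) ⇒ ((A ⇔ ((C ⇒ A) ⇒ A)) · (B · (C ⇒ C)))) ⇒ (((¬C ⇔ (C ⇒ A)) ⇔ C) ⇒ (((¬B ⇔ A) · ¬¬C) ⇔ (C ⇔ A))) = 1 ⇒ 2/3 = 2/3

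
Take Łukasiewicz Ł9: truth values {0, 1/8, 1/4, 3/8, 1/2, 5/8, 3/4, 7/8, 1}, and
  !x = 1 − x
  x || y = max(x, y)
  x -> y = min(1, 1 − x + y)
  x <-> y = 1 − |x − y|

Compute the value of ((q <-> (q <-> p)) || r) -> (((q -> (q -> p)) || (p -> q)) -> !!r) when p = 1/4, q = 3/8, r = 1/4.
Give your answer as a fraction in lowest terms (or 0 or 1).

q <-> p = 3/8 <-> 1/4 = 7/8
q <-> (q <-> p) = 3/8 <-> 7/8 = 1/2
(q <-> (q <-> p)) || r = 1/2 || 1/4 = 1/2
q -> p = 3/8 -> 1/4 = 7/8
q -> (q -> p) = 3/8 -> 7/8 = 1
p -> q = 1/4 -> 3/8 = 1
(q -> (q -> p)) || (p -> q) = 1 || 1 = 1
!r = !1/4 = 3/4
!!r = !3/4 = 1/4
((q -> (q -> p)) || (p -> q)) -> !!r = 1 -> 1/4 = 1/4
((q <-> (q <-> p)) || r) -> (((q -> (q -> p)) || (p -> q)) -> !!r) = 1/2 -> 1/4 = 3/4

3/4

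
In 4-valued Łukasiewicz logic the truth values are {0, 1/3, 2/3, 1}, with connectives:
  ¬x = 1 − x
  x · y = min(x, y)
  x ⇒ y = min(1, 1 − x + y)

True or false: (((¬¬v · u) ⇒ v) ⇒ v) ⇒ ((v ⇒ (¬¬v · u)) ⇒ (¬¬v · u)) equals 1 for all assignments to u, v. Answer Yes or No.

Yes

u = 0, v = 0 ↦ 1
u = 0, v = 1/3 ↦ 1
u = 0, v = 2/3 ↦ 1
u = 0, v = 1 ↦ 1
u = 1/3, v = 0 ↦ 1
u = 1/3, v = 1/3 ↦ 1
u = 1/3, v = 2/3 ↦ 1
u = 1/3, v = 1 ↦ 1
u = 2/3, v = 0 ↦ 1
u = 2/3, v = 1/3 ↦ 1
u = 2/3, v = 2/3 ↦ 1
u = 2/3, v = 1 ↦ 1
u = 1, v = 0 ↦ 1
u = 1, v = 1/3 ↦ 1
u = 1, v = 2/3 ↦ 1
u = 1, v = 1 ↦ 1
Every assignment gives a value ≥ 1.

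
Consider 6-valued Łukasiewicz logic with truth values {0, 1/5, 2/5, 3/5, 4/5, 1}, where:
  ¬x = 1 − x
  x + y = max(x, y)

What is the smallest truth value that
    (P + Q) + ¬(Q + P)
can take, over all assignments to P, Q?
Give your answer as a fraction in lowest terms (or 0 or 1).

Take P = 0, Q = 2/5:
P + Q = 0 + 2/5 = 2/5
Q + P = 2/5 + 0 = 2/5
¬(Q + P) = ¬2/5 = 3/5
(P + Q) + ¬(Q + P) = 2/5 + 3/5 = 3/5
No assignment yields a value below 3/5, so this is the minimum.

3/5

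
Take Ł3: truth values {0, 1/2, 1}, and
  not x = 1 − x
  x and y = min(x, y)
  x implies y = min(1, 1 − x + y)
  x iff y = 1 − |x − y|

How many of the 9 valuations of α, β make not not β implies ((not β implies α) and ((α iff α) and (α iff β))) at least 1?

7

α = 0, β = 0 ↦ 1  ≥
α = 0, β = 1/2 ↦ 1  ≥
α = 0, β = 1 ↦ 0  <
α = 1/2, β = 0 ↦ 1  ≥
α = 1/2, β = 1/2 ↦ 1  ≥
α = 1/2, β = 1 ↦ 1/2  <
α = 1, β = 0 ↦ 1  ≥
α = 1, β = 1/2 ↦ 1  ≥
α = 1, β = 1 ↦ 1  ≥
So 7 of the 9 assignments meet the threshold.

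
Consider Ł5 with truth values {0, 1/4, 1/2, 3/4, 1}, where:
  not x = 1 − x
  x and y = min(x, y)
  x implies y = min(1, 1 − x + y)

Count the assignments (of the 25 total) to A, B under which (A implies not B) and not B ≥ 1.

5

value 1: 5 assignments (counts)
value 3/4: 5 assignments
value 1/2: 5 assignments
value 1/4: 5 assignments
value 0: 5 assignments
So 5 of the 25 assignments meet the threshold.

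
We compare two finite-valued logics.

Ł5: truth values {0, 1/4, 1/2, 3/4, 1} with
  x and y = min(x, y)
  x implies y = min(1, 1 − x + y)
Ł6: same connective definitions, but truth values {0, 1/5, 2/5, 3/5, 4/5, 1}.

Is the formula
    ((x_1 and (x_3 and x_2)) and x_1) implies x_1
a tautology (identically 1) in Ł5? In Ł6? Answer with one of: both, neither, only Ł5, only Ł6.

In Ł5: every assignment gives 1 — tautology.
In Ł6: every assignment gives 1 — tautology.

both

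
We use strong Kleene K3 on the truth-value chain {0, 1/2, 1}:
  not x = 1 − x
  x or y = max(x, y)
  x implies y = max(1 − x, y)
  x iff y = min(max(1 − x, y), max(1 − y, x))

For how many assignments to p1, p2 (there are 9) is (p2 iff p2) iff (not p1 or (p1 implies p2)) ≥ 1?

p1 = 0, p2 = 0 ↦ 1  ≥
p1 = 0, p2 = 1/2 ↦ 1/2  <
p1 = 0, p2 = 1 ↦ 1  ≥
p1 = 1/2, p2 = 0 ↦ 1/2  <
p1 = 1/2, p2 = 1/2 ↦ 1/2  <
p1 = 1/2, p2 = 1 ↦ 1  ≥
p1 = 1, p2 = 0 ↦ 0  <
p1 = 1, p2 = 1/2 ↦ 1/2  <
p1 = 1, p2 = 1 ↦ 1  ≥
So 4 of the 9 assignments meet the threshold.

4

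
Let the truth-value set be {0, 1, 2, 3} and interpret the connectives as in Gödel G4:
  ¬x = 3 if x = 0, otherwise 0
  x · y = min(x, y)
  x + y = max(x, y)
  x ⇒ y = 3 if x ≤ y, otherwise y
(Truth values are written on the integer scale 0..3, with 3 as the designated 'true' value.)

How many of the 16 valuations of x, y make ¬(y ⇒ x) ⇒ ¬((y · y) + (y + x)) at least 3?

x = 0, y = 0 ↦ 3  ≥
x = 0, y = 1 ↦ 0  <
x = 0, y = 2 ↦ 0  <
x = 0, y = 3 ↦ 0  <
x = 1, y = 0 ↦ 3  ≥
x = 1, y = 1 ↦ 3  ≥
x = 1, y = 2 ↦ 3  ≥
x = 1, y = 3 ↦ 3  ≥
x = 2, y = 0 ↦ 3  ≥
x = 2, y = 1 ↦ 3  ≥
x = 2, y = 2 ↦ 3  ≥
x = 2, y = 3 ↦ 3  ≥
x = 3, y = 0 ↦ 3  ≥
x = 3, y = 1 ↦ 3  ≥
x = 3, y = 2 ↦ 3  ≥
x = 3, y = 3 ↦ 3  ≥
So 13 of the 16 assignments meet the threshold.

13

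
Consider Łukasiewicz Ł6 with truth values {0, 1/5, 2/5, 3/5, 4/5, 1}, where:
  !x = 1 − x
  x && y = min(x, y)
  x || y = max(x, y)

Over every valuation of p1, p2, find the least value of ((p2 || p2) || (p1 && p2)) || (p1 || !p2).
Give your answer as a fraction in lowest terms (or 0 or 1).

Take p1 = 0, p2 = 2/5:
p2 || p2 = 2/5 || 2/5 = 2/5
p1 && p2 = 0 && 2/5 = 0
(p2 || p2) || (p1 && p2) = 2/5 || 0 = 2/5
!p2 = !2/5 = 3/5
p1 || !p2 = 0 || 3/5 = 3/5
((p2 || p2) || (p1 && p2)) || (p1 || !p2) = 2/5 || 3/5 = 3/5
No assignment yields a value below 3/5, so this is the minimum.

3/5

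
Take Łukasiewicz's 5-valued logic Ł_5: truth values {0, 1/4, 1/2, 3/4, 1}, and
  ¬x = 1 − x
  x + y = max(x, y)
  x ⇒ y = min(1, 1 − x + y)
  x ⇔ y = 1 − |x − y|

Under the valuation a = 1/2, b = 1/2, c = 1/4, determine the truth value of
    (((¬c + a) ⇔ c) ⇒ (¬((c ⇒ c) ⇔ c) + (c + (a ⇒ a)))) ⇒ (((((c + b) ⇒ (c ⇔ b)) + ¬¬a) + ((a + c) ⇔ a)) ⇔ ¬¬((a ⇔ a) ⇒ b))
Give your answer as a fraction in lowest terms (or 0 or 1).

¬c = ¬1/4 = 3/4
¬c + a = 3/4 + 1/2 = 3/4
(¬c + a) ⇔ c = 3/4 ⇔ 1/4 = 1/2
c ⇒ c = 1/4 ⇒ 1/4 = 1
(c ⇒ c) ⇔ c = 1 ⇔ 1/4 = 1/4
¬((c ⇒ c) ⇔ c) = ¬1/4 = 3/4
a ⇒ a = 1/2 ⇒ 1/2 = 1
c + (a ⇒ a) = 1/4 + 1 = 1
¬((c ⇒ c) ⇔ c) + (c + (a ⇒ a)) = 3/4 + 1 = 1
((¬c + a) ⇔ c) ⇒ (¬((c ⇒ c) ⇔ c) + (c + (a ⇒ a))) = 1/2 ⇒ 1 = 1
c + b = 1/4 + 1/2 = 1/2
c ⇔ b = 1/4 ⇔ 1/2 = 3/4
(c + b) ⇒ (c ⇔ b) = 1/2 ⇒ 3/4 = 1
¬a = ¬1/2 = 1/2
¬¬a = ¬1/2 = 1/2
((c + b) ⇒ (c ⇔ b)) + ¬¬a = 1 + 1/2 = 1
a + c = 1/2 + 1/4 = 1/2
(a + c) ⇔ a = 1/2 ⇔ 1/2 = 1
(((c + b) ⇒ (c ⇔ b)) + ¬¬a) + ((a + c) ⇔ a) = 1 + 1 = 1
a ⇔ a = 1/2 ⇔ 1/2 = 1
(a ⇔ a) ⇒ b = 1 ⇒ 1/2 = 1/2
¬((a ⇔ a) ⇒ b) = ¬1/2 = 1/2
¬¬((a ⇔ a) ⇒ b) = ¬1/2 = 1/2
((((c + b) ⇒ (c ⇔ b)) + ¬¬a) + ((a + c) ⇔ a)) ⇔ ¬¬((a ⇔ a) ⇒ b) = 1 ⇔ 1/2 = 1/2
(((¬c + a) ⇔ c) ⇒ (¬((c ⇒ c) ⇔ c) + (c + (a ⇒ a)))) ⇒ (((((c + b) ⇒ (c ⇔ b)) + ¬¬a) + ((a + c) ⇔ a)) ⇔ ¬¬((a ⇔ a) ⇒ b)) = 1 ⇒ 1/2 = 1/2

1/2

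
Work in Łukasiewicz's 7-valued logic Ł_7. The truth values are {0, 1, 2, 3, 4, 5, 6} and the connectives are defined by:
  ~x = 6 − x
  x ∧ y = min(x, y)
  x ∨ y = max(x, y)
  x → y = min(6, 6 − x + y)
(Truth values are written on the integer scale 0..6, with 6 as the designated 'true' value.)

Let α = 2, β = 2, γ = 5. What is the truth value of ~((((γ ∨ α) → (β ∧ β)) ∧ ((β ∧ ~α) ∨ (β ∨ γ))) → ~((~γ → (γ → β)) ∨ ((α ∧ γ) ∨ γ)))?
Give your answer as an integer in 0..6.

γ ∨ α = 5 ∨ 2 = 5
β ∧ β = 2 ∧ 2 = 2
(γ ∨ α) → (β ∧ β) = 5 → 2 = 3
~α = ~2 = 4
β ∧ ~α = 2 ∧ 4 = 2
β ∨ γ = 2 ∨ 5 = 5
(β ∧ ~α) ∨ (β ∨ γ) = 2 ∨ 5 = 5
((γ ∨ α) → (β ∧ β)) ∧ ((β ∧ ~α) ∨ (β ∨ γ)) = 3 ∧ 5 = 3
~γ = ~5 = 1
γ → β = 5 → 2 = 3
~γ → (γ → β) = 1 → 3 = 6
α ∧ γ = 2 ∧ 5 = 2
(α ∧ γ) ∨ γ = 2 ∨ 5 = 5
(~γ → (γ → β)) ∨ ((α ∧ γ) ∨ γ) = 6 ∨ 5 = 6
~((~γ → (γ → β)) ∨ ((α ∧ γ) ∨ γ)) = ~6 = 0
(((γ ∨ α) → (β ∧ β)) ∧ ((β ∧ ~α) ∨ (β ∨ γ))) → ~((~γ → (γ → β)) ∨ ((α ∧ γ) ∨ γ)) = 3 → 0 = 3
~((((γ ∨ α) → (β ∧ β)) ∧ ((β ∧ ~α) ∨ (β ∨ γ))) → ~((~γ → (γ → β)) ∨ ((α ∧ γ) ∨ γ))) = ~3 = 3

3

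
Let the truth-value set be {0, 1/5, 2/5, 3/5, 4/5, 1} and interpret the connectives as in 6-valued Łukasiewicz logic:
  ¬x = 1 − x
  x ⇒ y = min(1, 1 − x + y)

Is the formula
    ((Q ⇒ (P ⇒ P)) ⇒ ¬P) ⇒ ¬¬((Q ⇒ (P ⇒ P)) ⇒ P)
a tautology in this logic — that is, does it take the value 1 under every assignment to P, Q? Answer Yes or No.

Counterexample: take P = 0, Q = 0.
P ⇒ P = 0 ⇒ 0 = 1
Q ⇒ (P ⇒ P) = 0 ⇒ 1 = 1
¬P = ¬0 = 1
(Q ⇒ (P ⇒ P)) ⇒ ¬P = 1 ⇒ 1 = 1
P ⇒ P = 0 ⇒ 0 = 1
Q ⇒ (P ⇒ P) = 0 ⇒ 1 = 1
(Q ⇒ (P ⇒ P)) ⇒ P = 1 ⇒ 0 = 0
¬((Q ⇒ (P ⇒ P)) ⇒ P) = ¬0 = 1
¬¬((Q ⇒ (P ⇒ P)) ⇒ P) = ¬1 = 0
((Q ⇒ (P ⇒ P)) ⇒ ¬P) ⇒ ¬¬((Q ⇒ (P ⇒ P)) ⇒ P) = 1 ⇒ 0 = 0
This gives 0 ≠ 1.

No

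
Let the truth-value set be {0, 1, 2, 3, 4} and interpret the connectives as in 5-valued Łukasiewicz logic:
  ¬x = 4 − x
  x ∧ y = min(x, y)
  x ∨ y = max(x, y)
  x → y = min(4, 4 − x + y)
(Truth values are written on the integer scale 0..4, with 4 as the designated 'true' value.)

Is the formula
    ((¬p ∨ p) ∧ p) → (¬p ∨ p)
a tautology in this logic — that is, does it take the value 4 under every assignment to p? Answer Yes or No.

Yes

p = 0 ↦ 4
p = 1 ↦ 4
p = 2 ↦ 4
p = 3 ↦ 4
p = 4 ↦ 4
Every assignment gives a value ≥ 4.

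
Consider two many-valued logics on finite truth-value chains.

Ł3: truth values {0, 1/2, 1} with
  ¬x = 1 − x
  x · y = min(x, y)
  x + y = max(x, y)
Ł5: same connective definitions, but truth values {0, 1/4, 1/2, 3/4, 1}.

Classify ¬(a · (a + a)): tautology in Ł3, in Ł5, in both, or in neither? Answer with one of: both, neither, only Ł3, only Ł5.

In Ł3: at a = 1/2 the value is 1/2 — not a tautology.
In Ł5: at a = 1/4 the value is 3/4 — not a tautology.

neither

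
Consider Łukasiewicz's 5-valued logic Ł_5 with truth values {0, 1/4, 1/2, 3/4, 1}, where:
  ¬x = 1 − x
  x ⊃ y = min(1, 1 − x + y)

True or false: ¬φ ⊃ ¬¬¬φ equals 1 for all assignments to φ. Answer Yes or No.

Yes

φ = 0 ↦ 1
φ = 1/4 ↦ 1
φ = 1/2 ↦ 1
φ = 3/4 ↦ 1
φ = 1 ↦ 1
Every assignment gives a value ≥ 1.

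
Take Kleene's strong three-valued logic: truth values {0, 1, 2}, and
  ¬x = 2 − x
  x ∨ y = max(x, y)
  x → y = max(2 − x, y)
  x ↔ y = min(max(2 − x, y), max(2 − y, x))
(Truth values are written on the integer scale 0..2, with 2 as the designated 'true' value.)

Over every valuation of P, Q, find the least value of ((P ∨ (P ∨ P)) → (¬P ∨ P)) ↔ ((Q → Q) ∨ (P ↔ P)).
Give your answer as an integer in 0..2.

1

Take P = 1, Q = 0:
P ∨ P = 1 ∨ 1 = 1
P ∨ (P ∨ P) = 1 ∨ 1 = 1
¬P = ¬1 = 1
¬P ∨ P = 1 ∨ 1 = 1
(P ∨ (P ∨ P)) → (¬P ∨ P) = 1 → 1 = 1
Q → Q = 0 → 0 = 2
P ↔ P = 1 ↔ 1 = 1
(Q → Q) ∨ (P ↔ P) = 2 ∨ 1 = 2
((P ∨ (P ∨ P)) → (¬P ∨ P)) ↔ ((Q → Q) ∨ (P ↔ P)) = 1 ↔ 2 = 1
No assignment yields a value below 1, so this is the minimum.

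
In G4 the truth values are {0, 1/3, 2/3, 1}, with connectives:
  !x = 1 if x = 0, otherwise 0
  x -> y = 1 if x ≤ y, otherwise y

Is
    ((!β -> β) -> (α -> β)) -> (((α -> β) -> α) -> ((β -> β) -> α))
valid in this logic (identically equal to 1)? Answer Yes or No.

Counterexample: take α = 1/3, β = 0.
!β = !0 = 1
!β -> β = 1 -> 0 = 0
α -> β = 1/3 -> 0 = 0
(!β -> β) -> (α -> β) = 0 -> 0 = 1
α -> β = 1/3 -> 0 = 0
(α -> β) -> α = 0 -> 1/3 = 1
β -> β = 0 -> 0 = 1
(β -> β) -> α = 1 -> 1/3 = 1/3
((α -> β) -> α) -> ((β -> β) -> α) = 1 -> 1/3 = 1/3
((!β -> β) -> (α -> β)) -> (((α -> β) -> α) -> ((β -> β) -> α)) = 1 -> 1/3 = 1/3
This gives 1/3 ≠ 1.

No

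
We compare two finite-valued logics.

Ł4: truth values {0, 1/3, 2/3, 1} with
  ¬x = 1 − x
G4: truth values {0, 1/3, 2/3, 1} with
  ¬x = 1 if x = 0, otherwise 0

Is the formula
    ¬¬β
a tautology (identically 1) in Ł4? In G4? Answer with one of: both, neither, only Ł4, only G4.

neither

In Ł4: at β = 0 the value is 0 — not a tautology.
In G4: at β = 0 the value is 0 — not a tautology.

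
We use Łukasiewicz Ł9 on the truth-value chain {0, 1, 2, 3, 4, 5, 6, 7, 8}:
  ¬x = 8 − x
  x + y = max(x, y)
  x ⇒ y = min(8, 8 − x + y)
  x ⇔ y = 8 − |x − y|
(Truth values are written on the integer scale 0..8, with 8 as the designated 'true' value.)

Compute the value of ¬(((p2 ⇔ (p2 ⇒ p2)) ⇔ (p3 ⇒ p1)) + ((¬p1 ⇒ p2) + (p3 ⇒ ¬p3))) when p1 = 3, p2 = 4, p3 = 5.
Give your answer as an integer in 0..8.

1

p2 ⇒ p2 = 4 ⇒ 4 = 8
p2 ⇔ (p2 ⇒ p2) = 4 ⇔ 8 = 4
p3 ⇒ p1 = 5 ⇒ 3 = 6
(p2 ⇔ (p2 ⇒ p2)) ⇔ (p3 ⇒ p1) = 4 ⇔ 6 = 6
¬p1 = ¬3 = 5
¬p1 ⇒ p2 = 5 ⇒ 4 = 7
¬p3 = ¬5 = 3
p3 ⇒ ¬p3 = 5 ⇒ 3 = 6
(¬p1 ⇒ p2) + (p3 ⇒ ¬p3) = 7 + 6 = 7
((p2 ⇔ (p2 ⇒ p2)) ⇔ (p3 ⇒ p1)) + ((¬p1 ⇒ p2) + (p3 ⇒ ¬p3)) = 6 + 7 = 7
¬(((p2 ⇔ (p2 ⇒ p2)) ⇔ (p3 ⇒ p1)) + ((¬p1 ⇒ p2) + (p3 ⇒ ¬p3))) = ¬7 = 1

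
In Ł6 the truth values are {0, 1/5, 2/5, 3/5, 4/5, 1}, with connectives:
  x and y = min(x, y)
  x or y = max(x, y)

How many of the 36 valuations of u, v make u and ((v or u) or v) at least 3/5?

18

value 1: 6 assignments (counts)
value 4/5: 6 assignments (counts)
value 3/5: 6 assignments (counts)
value 2/5: 6 assignments
value 1/5: 6 assignments
value 0: 6 assignments
So 18 of the 36 assignments meet the threshold.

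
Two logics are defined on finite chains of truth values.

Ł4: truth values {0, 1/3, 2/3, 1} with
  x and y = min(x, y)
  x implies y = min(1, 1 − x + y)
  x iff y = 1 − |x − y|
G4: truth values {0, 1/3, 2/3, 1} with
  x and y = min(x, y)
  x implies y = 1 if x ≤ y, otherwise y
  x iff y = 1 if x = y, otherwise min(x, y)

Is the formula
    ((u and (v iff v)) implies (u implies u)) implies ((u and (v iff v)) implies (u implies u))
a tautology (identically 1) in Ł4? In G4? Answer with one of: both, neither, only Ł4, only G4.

In Ł4: every assignment gives 1 — tautology.
In G4: every assignment gives 1 — tautology.

both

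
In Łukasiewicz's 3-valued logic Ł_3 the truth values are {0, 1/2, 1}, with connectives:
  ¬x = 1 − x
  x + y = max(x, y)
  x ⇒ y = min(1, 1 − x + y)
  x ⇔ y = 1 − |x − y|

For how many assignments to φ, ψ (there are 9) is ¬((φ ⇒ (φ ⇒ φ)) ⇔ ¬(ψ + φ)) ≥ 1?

φ = 0, ψ = 0 ↦ 0  <
φ = 0, ψ = 1/2 ↦ 1/2  <
φ = 0, ψ = 1 ↦ 1  ≥
φ = 1/2, ψ = 0 ↦ 1/2  <
φ = 1/2, ψ = 1/2 ↦ 1/2  <
φ = 1/2, ψ = 1 ↦ 1  ≥
φ = 1, ψ = 0 ↦ 1  ≥
φ = 1, ψ = 1/2 ↦ 1  ≥
φ = 1, ψ = 1 ↦ 1  ≥
So 5 of the 9 assignments meet the threshold.

5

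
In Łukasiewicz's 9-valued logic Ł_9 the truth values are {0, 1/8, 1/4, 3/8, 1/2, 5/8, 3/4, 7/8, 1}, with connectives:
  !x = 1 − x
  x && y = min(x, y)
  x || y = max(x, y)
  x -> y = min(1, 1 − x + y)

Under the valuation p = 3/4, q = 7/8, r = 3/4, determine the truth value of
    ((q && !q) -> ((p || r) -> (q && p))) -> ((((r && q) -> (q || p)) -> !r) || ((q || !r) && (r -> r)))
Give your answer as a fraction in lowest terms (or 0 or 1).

7/8

!q = !7/8 = 1/8
q && !q = 7/8 && 1/8 = 1/8
p || r = 3/4 || 3/4 = 3/4
q && p = 7/8 && 3/4 = 3/4
(p || r) -> (q && p) = 3/4 -> 3/4 = 1
(q && !q) -> ((p || r) -> (q && p)) = 1/8 -> 1 = 1
r && q = 3/4 && 7/8 = 3/4
q || p = 7/8 || 3/4 = 7/8
(r && q) -> (q || p) = 3/4 -> 7/8 = 1
!r = !3/4 = 1/4
((r && q) -> (q || p)) -> !r = 1 -> 1/4 = 1/4
!r = !3/4 = 1/4
q || !r = 7/8 || 1/4 = 7/8
r -> r = 3/4 -> 3/4 = 1
(q || !r) && (r -> r) = 7/8 && 1 = 7/8
(((r && q) -> (q || p)) -> !r) || ((q || !r) && (r -> r)) = 1/4 || 7/8 = 7/8
((q && !q) -> ((p || r) -> (q && p))) -> ((((r && q) -> (q || p)) -> !r) || ((q || !r) && (r -> r))) = 1 -> 7/8 = 7/8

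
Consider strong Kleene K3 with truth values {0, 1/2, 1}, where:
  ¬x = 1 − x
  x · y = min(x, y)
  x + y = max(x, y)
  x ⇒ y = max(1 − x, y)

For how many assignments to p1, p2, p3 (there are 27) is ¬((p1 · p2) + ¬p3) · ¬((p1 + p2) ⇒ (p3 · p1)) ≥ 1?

1

value 1: 1 assignment (counts)
value 1/2: 11 assignments
value 0: 15 assignments
So 1 of the 27 assignments meets the threshold.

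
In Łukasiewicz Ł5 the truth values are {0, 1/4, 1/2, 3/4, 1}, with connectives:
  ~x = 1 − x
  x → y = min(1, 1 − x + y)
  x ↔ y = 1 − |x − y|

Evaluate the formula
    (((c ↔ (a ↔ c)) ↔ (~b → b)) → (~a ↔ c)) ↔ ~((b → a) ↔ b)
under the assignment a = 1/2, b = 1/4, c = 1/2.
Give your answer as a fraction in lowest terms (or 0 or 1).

3/4

a ↔ c = 1/2 ↔ 1/2 = 1
c ↔ (a ↔ c) = 1/2 ↔ 1 = 1/2
~b = ~1/4 = 3/4
~b → b = 3/4 → 1/4 = 1/2
(c ↔ (a ↔ c)) ↔ (~b → b) = 1/2 ↔ 1/2 = 1
~a = ~1/2 = 1/2
~a ↔ c = 1/2 ↔ 1/2 = 1
((c ↔ (a ↔ c)) ↔ (~b → b)) → (~a ↔ c) = 1 → 1 = 1
b → a = 1/4 → 1/2 = 1
(b → a) ↔ b = 1 ↔ 1/4 = 1/4
~((b → a) ↔ b) = ~1/4 = 3/4
(((c ↔ (a ↔ c)) ↔ (~b → b)) → (~a ↔ c)) ↔ ~((b → a) ↔ b) = 1 ↔ 3/4 = 3/4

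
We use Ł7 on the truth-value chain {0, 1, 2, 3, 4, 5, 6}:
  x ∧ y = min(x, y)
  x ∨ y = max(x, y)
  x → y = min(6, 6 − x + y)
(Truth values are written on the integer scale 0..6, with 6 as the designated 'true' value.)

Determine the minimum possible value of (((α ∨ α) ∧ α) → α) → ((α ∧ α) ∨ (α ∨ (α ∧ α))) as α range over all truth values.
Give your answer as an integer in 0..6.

Take α = 0:
α ∨ α = 0 ∨ 0 = 0
(α ∨ α) ∧ α = 0 ∧ 0 = 0
((α ∨ α) ∧ α) → α = 0 → 0 = 6
α ∧ α = 0 ∧ 0 = 0
α ∧ α = 0 ∧ 0 = 0
α ∨ (α ∧ α) = 0 ∨ 0 = 0
(α ∧ α) ∨ (α ∨ (α ∧ α)) = 0 ∨ 0 = 0
(((α ∨ α) ∧ α) → α) → ((α ∧ α) ∨ (α ∨ (α ∧ α))) = 6 → 0 = 0
No assignment yields a value below 0, so this is the minimum.

0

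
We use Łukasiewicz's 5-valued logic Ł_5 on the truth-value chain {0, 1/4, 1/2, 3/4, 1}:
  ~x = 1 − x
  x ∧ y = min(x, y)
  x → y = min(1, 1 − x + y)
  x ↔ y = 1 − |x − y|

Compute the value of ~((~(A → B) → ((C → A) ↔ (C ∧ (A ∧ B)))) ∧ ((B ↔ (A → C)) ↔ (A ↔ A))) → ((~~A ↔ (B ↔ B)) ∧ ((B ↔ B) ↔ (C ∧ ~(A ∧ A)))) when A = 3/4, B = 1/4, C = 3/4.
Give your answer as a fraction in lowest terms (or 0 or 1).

A → B = 3/4 → 1/4 = 1/2
~(A → B) = ~1/2 = 1/2
C → A = 3/4 → 3/4 = 1
A ∧ B = 3/4 ∧ 1/4 = 1/4
C ∧ (A ∧ B) = 3/4 ∧ 1/4 = 1/4
(C → A) ↔ (C ∧ (A ∧ B)) = 1 ↔ 1/4 = 1/4
~(A → B) → ((C → A) ↔ (C ∧ (A ∧ B))) = 1/2 → 1/4 = 3/4
A → C = 3/4 → 3/4 = 1
B ↔ (A → C) = 1/4 ↔ 1 = 1/4
A ↔ A = 3/4 ↔ 3/4 = 1
(B ↔ (A → C)) ↔ (A ↔ A) = 1/4 ↔ 1 = 1/4
(~(A → B) → ((C → A) ↔ (C ∧ (A ∧ B)))) ∧ ((B ↔ (A → C)) ↔ (A ↔ A)) = 3/4 ∧ 1/4 = 1/4
~((~(A → B) → ((C → A) ↔ (C ∧ (A ∧ B)))) ∧ ((B ↔ (A → C)) ↔ (A ↔ A))) = ~1/4 = 3/4
~A = ~3/4 = 1/4
~~A = ~1/4 = 3/4
B ↔ B = 1/4 ↔ 1/4 = 1
~~A ↔ (B ↔ B) = 3/4 ↔ 1 = 3/4
B ↔ B = 1/4 ↔ 1/4 = 1
A ∧ A = 3/4 ∧ 3/4 = 3/4
~(A ∧ A) = ~3/4 = 1/4
C ∧ ~(A ∧ A) = 3/4 ∧ 1/4 = 1/4
(B ↔ B) ↔ (C ∧ ~(A ∧ A)) = 1 ↔ 1/4 = 1/4
(~~A ↔ (B ↔ B)) ∧ ((B ↔ B) ↔ (C ∧ ~(A ∧ A))) = 3/4 ∧ 1/4 = 1/4
~((~(A → B) → ((C → A) ↔ (C ∧ (A ∧ B)))) ∧ ((B ↔ (A → C)) ↔ (A ↔ A))) → ((~~A ↔ (B ↔ B)) ∧ ((B ↔ B) ↔ (C ∧ ~(A ∧ A)))) = 3/4 → 1/4 = 1/2

1/2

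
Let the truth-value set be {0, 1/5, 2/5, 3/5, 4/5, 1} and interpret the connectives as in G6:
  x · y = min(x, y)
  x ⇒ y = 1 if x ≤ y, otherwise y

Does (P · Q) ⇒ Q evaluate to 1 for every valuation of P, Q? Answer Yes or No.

At P = 1/5, Q = 0, for instance:
P · Q = 1/5 · 0 = 0
(P · Q) ⇒ Q = 0 ⇒ 0 = 1
and checking the remaining 35 assignments likewise gives ≥ 1 in every case.

Yes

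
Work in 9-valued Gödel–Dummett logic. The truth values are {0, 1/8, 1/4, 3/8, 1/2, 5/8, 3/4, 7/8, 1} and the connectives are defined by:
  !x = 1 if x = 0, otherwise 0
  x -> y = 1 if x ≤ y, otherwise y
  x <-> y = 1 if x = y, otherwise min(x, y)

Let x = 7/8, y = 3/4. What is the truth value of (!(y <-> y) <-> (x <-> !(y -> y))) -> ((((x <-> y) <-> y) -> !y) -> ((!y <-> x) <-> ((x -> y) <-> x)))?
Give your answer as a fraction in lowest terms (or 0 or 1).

y <-> y = 3/4 <-> 3/4 = 1
!(y <-> y) = !1 = 0
y -> y = 3/4 -> 3/4 = 1
!(y -> y) = !1 = 0
x <-> !(y -> y) = 7/8 <-> 0 = 0
!(y <-> y) <-> (x <-> !(y -> y)) = 0 <-> 0 = 1
x <-> y = 7/8 <-> 3/4 = 3/4
(x <-> y) <-> y = 3/4 <-> 3/4 = 1
!y = !3/4 = 0
((x <-> y) <-> y) -> !y = 1 -> 0 = 0
!y = !3/4 = 0
!y <-> x = 0 <-> 7/8 = 0
x -> y = 7/8 -> 3/4 = 3/4
(x -> y) <-> x = 3/4 <-> 7/8 = 3/4
(!y <-> x) <-> ((x -> y) <-> x) = 0 <-> 3/4 = 0
(((x <-> y) <-> y) -> !y) -> ((!y <-> x) <-> ((x -> y) <-> x)) = 0 -> 0 = 1
(!(y <-> y) <-> (x <-> !(y -> y))) -> ((((x <-> y) <-> y) -> !y) -> ((!y <-> x) <-> ((x -> y) <-> x))) = 1 -> 1 = 1

1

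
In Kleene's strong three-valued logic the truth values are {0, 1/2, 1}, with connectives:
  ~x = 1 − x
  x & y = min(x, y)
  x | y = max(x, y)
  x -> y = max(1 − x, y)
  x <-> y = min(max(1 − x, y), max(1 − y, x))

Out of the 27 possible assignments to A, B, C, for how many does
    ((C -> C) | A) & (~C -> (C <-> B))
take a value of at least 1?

12

value 1: 12 assignments (counts)
value 1/2: 12 assignments
value 0: 3 assignments
So 12 of the 27 assignments meet the threshold.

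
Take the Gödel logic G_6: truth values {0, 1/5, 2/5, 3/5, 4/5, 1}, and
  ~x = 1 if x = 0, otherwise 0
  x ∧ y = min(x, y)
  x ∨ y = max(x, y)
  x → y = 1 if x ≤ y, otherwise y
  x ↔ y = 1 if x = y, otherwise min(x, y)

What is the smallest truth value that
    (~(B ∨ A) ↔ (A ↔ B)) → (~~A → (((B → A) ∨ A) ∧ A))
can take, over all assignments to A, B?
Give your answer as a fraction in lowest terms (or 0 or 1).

Take A = 1/5, B = 0:
B ∨ A = 0 ∨ 1/5 = 1/5
~(B ∨ A) = ~1/5 = 0
A ↔ B = 1/5 ↔ 0 = 0
~(B ∨ A) ↔ (A ↔ B) = 0 ↔ 0 = 1
~A = ~1/5 = 0
~~A = ~0 = 1
B → A = 0 → 1/5 = 1
(B → A) ∨ A = 1 ∨ 1/5 = 1
((B → A) ∨ A) ∧ A = 1 ∧ 1/5 = 1/5
~~A → (((B → A) ∨ A) ∧ A) = 1 → 1/5 = 1/5
(~(B ∨ A) ↔ (A ↔ B)) → (~~A → (((B → A) ∨ A) ∧ A)) = 1 → 1/5 = 1/5
No assignment yields a value below 1/5, so this is the minimum.

1/5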